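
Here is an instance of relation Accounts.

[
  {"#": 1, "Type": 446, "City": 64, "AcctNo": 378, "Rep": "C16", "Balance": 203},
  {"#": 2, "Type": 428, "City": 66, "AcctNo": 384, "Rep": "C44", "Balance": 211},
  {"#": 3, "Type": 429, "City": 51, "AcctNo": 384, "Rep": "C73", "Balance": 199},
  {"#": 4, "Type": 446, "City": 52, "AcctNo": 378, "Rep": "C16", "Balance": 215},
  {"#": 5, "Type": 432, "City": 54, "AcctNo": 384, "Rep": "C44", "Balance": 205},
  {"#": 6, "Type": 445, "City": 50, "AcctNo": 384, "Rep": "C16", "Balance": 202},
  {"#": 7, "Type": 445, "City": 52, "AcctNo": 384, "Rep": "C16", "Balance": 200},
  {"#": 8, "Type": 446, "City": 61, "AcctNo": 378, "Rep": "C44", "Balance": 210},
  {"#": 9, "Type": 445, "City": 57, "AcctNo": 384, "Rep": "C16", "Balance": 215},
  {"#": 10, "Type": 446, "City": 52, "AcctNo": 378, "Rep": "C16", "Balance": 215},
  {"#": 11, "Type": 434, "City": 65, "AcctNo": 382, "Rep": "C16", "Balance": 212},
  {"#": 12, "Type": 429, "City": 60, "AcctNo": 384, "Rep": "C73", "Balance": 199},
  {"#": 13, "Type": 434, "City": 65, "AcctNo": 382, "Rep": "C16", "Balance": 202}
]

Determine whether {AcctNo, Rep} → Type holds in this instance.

(AcctNo=378, Rep=C16): rows 1, 4, 10 → Type = 446, 446, 446 ✓
(AcctNo=384, Rep=C44): rows 2, 5 → Type takes values {428, 432} — violation
(AcctNo=384, Rep=C73): rows 3, 12 → Type = 429, 429 ✓
(AcctNo=384, Rep=C16): rows 6, 7, 9 → Type = 445, 445, 445 ✓
(AcctNo=378, Rep=C44): row 8 → Type = 446 ✓
(AcctNo=382, Rep=C16): rows 11, 13 → Type = 434, 434 ✓
Two rows agree on {AcctNo, Rep} but differ on Type, so {AcctNo, Rep} → Type does not hold.

No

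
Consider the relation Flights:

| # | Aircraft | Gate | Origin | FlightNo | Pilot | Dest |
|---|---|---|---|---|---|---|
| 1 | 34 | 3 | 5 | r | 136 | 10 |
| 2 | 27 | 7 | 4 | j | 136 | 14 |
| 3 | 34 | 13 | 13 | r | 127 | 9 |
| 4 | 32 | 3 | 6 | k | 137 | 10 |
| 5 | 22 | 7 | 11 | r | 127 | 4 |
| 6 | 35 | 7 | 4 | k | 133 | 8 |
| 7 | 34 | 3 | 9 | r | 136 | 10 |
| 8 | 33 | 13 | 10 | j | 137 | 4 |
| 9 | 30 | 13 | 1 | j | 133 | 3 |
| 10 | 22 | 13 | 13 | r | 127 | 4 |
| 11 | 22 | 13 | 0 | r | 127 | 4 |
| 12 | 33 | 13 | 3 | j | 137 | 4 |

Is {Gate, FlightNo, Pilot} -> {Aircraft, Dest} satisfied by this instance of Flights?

No

(Gate=3, FlightNo=r, Pilot=136): rows 1, 7 → {Aircraft,Dest} = (34, 10), (34, 10) ✓
(Gate=7, FlightNo=j, Pilot=136): row 2 → {Aircraft,Dest} = (27, 14) ✓
(Gate=13, FlightNo=r, Pilot=127): rows 3, 10, 11 → {Aircraft,Dest} takes values {(34, 9), (22, 4)} — violation
(Gate=3, FlightNo=k, Pilot=137): row 4 → {Aircraft,Dest} = (32, 10) ✓
(Gate=7, FlightNo=r, Pilot=127): row 5 → {Aircraft,Dest} = (22, 4) ✓
(Gate=7, FlightNo=k, Pilot=133): row 6 → {Aircraft,Dest} = (35, 8) ✓
(Gate=13, FlightNo=j, Pilot=137): rows 8, 12 → {Aircraft,Dest} = (33, 4), (33, 4) ✓
(Gate=13, FlightNo=j, Pilot=133): row 9 → {Aircraft,Dest} = (30, 3) ✓
Two rows agree on {Gate, FlightNo, Pilot} but differ on {Aircraft, Dest}, so {Gate, FlightNo, Pilot} -> {Aircraft, Dest} does not hold.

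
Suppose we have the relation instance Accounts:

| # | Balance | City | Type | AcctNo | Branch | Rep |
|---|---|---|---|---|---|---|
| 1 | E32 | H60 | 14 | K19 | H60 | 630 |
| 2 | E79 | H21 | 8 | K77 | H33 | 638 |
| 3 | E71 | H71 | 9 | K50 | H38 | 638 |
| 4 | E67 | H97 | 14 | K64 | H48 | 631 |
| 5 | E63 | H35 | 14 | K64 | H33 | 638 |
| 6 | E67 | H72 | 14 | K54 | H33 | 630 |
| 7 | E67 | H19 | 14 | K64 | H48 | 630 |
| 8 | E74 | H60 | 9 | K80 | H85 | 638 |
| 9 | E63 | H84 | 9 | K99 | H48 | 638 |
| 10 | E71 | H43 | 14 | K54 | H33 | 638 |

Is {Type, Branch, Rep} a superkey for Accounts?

Rows 5 and 10 have the same {Type, Branch, Rep} value (Type=14, Branch=H33, Rep=638) but are distinct tuples, so {Type, Branch, Rep} does not determine every attribute — not a superkey.

No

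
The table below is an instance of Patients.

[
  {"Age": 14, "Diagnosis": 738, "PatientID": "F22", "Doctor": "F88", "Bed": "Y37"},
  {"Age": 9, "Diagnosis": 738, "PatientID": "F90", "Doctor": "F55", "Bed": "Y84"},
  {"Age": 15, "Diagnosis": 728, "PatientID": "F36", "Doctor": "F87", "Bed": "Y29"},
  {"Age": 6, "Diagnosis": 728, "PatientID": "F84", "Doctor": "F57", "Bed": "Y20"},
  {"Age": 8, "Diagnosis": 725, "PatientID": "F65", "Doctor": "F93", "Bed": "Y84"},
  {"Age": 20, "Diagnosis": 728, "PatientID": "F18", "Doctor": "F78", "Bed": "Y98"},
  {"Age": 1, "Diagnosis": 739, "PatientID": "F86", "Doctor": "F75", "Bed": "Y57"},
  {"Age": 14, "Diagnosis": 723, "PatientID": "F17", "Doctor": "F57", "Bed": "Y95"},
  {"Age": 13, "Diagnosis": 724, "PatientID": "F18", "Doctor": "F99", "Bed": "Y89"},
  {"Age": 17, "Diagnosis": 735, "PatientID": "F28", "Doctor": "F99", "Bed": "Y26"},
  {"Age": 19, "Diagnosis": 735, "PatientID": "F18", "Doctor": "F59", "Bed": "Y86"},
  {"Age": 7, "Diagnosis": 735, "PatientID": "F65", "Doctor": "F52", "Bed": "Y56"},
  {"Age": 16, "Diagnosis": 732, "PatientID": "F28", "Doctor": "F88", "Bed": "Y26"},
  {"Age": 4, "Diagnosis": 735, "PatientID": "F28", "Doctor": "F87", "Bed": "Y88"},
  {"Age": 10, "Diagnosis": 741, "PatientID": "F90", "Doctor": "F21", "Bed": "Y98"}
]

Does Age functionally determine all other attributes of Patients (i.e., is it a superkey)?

Two distinct rows share Age=14, so Age does not determine every attribute — not a superkey.

No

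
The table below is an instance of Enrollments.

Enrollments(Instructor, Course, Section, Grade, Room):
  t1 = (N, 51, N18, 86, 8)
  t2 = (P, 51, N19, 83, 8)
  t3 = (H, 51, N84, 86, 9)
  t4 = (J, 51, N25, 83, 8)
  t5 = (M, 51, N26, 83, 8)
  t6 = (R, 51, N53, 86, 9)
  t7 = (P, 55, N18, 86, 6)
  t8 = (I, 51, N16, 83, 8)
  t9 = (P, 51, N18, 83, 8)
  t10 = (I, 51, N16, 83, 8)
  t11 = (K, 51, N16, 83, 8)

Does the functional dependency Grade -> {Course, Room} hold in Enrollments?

Grade=86: rows 1, 3, 6, 7 → {Course,Room} takes values {(51, 8), (51, 9), (55, 6)} — violation
Grade=83: rows 2, 4, 5, 8, 9, 10, 11 → {Course,Room} = (51, 8), (51, 8), (51, 8), (51, 8), (51, 8), (51, 8), (51, 8) ✓
Two rows agree on Grade but differ on {Course, Room}, so Grade -> {Course, Room} does not hold.

No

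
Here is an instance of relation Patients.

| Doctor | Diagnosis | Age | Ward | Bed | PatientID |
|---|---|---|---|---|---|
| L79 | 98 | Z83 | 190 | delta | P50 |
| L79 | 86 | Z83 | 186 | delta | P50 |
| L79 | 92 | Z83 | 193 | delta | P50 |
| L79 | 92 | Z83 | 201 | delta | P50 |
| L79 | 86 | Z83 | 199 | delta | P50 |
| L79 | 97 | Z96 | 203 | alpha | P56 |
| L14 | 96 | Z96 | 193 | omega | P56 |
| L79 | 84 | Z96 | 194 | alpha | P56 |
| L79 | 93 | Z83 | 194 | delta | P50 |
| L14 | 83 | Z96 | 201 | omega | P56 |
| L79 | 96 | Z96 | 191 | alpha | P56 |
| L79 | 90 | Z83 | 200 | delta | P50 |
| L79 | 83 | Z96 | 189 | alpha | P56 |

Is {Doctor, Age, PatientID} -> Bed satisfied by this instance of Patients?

Yes

(Doctor=L79, Age=Z83, PatientID=P50): 7 rows → Bed = delta, delta, delta, delta, delta, delta, delta ✓
(Doctor=L79, Age=Z96, PatientID=P56): 4 rows → Bed = alpha, alpha, alpha, alpha ✓
(Doctor=L14, Age=Z96, PatientID=P56): 2 rows → Bed = omega, omega ✓
Every {Doctor, Age, PatientID} value is associated with a single Bed value, so {Doctor, Age, PatientID} -> Bed holds.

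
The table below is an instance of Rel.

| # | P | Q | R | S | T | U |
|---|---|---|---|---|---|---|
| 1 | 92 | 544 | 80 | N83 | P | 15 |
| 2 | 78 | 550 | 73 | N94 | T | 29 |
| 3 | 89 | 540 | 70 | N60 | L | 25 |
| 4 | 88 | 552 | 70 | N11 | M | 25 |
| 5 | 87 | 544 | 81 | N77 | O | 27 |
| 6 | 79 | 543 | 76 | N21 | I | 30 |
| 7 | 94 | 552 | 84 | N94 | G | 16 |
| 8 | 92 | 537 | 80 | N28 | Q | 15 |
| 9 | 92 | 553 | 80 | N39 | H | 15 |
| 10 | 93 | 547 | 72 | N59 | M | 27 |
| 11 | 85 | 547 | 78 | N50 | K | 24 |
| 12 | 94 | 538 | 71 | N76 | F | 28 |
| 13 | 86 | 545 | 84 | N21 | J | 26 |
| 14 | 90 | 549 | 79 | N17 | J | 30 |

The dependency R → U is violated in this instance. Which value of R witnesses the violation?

R=80: rows 1, 8, 9 → U = 15, 15, 15 ✓
R=73: row 2 → U = 29 ✓
R=70: rows 3, 4 → U = 25, 25 ✓
R=81: row 5 → U = 27 ✓
R=76: row 6 → U = 30 ✓
R=84: rows 7, 13 → U takes values {16, 26} — violation
R=72: row 10 → U = 27 ✓
R=78: row 11 → U = 24 ✓
R=71: row 12 → U = 28 ✓
R=79: row 14 → U = 30 ✓
The only R value with inconsistent U is R=84.

84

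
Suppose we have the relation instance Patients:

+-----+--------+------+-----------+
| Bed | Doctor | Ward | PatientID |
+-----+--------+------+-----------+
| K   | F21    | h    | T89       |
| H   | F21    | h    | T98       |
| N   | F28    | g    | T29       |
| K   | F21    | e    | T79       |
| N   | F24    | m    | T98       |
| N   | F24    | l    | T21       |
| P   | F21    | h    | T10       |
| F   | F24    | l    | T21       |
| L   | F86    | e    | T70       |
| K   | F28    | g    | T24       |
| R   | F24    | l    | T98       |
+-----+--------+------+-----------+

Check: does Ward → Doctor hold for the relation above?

No

Ward=h: 3 rows → Doctor = F21, F21, F21 ✓
Ward=g: 2 rows → Doctor = F28, F28 ✓
Ward=e: 2 rows → Doctor takes values {F21, F86} — violation
Ward=m: 1 row → Doctor = F24 ✓
Ward=l: 3 rows → Doctor = F24, F24, F24 ✓
Two rows agree on Ward but differ on Doctor, so Ward → Doctor does not hold.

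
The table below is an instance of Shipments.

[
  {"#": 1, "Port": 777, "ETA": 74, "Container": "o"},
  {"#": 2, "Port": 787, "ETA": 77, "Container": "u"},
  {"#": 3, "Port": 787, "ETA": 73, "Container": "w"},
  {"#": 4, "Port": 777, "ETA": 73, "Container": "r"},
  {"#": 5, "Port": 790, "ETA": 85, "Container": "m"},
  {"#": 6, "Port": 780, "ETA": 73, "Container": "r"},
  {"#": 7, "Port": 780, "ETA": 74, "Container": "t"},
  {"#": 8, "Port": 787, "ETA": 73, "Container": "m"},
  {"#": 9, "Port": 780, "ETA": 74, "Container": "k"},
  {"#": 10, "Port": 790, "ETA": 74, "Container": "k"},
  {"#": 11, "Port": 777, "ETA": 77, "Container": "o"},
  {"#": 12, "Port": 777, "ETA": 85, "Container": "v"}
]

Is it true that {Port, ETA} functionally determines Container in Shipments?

(Port=777, ETA=74): row 1 → Container = o ✓
(Port=787, ETA=77): row 2 → Container = u ✓
(Port=787, ETA=73): rows 3, 8 → Container takes values {w, m} — violation
(Port=777, ETA=73): row 4 → Container = r ✓
(Port=790, ETA=85): row 5 → Container = m ✓
(Port=780, ETA=73): row 6 → Container = r ✓
(Port=780, ETA=74): rows 7, 9 → Container takes values {t, k} — violation
(Port=790, ETA=74): row 10 → Container = k ✓
(Port=777, ETA=77): row 11 → Container = o ✓
(Port=777, ETA=85): row 12 → Container = v ✓
Two rows agree on {Port, ETA} but differ on Container, so {Port, ETA} → Container does not hold.

No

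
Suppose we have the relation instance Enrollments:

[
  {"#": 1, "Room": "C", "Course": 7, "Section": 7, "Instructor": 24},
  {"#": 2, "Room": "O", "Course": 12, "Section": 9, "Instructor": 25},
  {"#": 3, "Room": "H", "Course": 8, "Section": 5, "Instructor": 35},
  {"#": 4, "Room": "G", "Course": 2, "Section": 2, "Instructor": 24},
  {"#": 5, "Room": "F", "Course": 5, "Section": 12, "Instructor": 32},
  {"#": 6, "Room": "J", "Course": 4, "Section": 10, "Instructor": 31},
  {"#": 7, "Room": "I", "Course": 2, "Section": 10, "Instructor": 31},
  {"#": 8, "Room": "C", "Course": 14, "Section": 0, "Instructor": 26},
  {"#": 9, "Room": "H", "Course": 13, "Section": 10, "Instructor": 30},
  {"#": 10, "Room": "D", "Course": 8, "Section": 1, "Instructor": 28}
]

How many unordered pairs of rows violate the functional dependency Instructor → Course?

2

Instructor=24: violating pairs (1,4) — 1 pair.
Instructor=31: violating pairs (6,7) — 1 pair.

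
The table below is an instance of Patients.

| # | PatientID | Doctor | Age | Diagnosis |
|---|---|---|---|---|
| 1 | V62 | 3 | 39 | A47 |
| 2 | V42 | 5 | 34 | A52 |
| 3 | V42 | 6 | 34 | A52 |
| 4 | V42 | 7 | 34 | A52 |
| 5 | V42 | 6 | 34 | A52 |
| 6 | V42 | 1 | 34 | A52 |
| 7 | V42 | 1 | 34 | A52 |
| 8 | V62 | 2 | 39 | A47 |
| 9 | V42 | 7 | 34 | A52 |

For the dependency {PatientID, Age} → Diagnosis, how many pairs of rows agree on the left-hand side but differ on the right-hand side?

0

(PatientID=V62, Age=39): all 2 rows agree on Diagnosis — 0 pairs.
(PatientID=V42, Age=34): all 7 rows agree on Diagnosis — 0 pairs.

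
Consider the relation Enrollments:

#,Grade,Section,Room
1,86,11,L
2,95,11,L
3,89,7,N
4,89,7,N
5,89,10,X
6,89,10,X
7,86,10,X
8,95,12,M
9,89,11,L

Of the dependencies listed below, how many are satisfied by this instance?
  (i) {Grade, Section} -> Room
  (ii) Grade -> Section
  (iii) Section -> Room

(i) {Grade, Section} -> Room: every LHS value maps to a single RHS value — holds.
(ii) Grade -> Section: Grade=86: rows 1, 7 → Section takes values {11, 10} — violation; Grade=95: rows 2, 8 → Section takes values {11, 12} — violation; Grade=89: rows 3, 4, 5, 6, 9 → Section takes values {7, 10, 11} — violation — fails.
(iii) Section -> Room: every LHS value maps to a single RHS value — holds.
2 of the 3 dependencies hold.

2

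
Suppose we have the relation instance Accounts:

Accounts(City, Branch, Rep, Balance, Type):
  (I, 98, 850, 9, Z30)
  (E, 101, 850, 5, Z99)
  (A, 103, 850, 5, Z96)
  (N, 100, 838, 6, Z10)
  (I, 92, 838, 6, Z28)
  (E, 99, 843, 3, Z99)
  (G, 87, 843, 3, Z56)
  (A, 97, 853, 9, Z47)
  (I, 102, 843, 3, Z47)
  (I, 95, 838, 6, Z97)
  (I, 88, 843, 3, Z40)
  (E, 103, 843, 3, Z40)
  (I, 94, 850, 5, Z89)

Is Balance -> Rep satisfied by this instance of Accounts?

No

Balance=9: 2 rows → Rep takes values {850, 853} — violation
Balance=5: 3 rows → Rep = 850, 850, 850 ✓
Balance=6: 3 rows → Rep = 838, 838, 838 ✓
Balance=3: 5 rows → Rep = 843, 843, 843, 843, 843 ✓
Two rows agree on Balance but differ on Rep, so Balance -> Rep does not hold.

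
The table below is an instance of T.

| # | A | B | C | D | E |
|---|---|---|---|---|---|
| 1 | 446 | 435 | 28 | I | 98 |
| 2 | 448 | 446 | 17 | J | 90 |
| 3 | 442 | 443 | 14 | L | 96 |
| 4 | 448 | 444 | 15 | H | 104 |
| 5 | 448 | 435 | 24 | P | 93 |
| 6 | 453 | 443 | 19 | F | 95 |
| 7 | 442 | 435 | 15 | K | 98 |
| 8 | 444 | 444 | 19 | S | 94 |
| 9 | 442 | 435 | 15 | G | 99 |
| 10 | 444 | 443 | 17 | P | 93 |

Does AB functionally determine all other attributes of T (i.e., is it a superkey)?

No

Rows 7 and 9 have the same AB value (A=442, B=435) but are distinct tuples, so AB does not determine every attribute — not a superkey.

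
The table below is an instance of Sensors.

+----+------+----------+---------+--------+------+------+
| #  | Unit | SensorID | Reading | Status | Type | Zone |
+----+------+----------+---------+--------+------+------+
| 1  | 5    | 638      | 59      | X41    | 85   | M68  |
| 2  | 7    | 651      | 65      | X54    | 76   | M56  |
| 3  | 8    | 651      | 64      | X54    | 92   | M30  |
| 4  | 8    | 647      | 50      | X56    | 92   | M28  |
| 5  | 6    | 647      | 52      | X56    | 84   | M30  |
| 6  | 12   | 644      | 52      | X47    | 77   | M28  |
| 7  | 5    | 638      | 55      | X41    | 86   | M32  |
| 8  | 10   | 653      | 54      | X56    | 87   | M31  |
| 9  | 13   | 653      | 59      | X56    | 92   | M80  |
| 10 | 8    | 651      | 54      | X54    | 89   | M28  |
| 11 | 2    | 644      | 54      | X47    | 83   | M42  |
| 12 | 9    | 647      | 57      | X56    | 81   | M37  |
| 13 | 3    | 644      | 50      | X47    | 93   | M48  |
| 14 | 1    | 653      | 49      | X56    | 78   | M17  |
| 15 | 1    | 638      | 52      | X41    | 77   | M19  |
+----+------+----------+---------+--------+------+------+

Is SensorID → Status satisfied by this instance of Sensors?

Yes

SensorID=638: rows 1, 7, 15 → Status = X41, X41, X41 ✓
SensorID=651: rows 2, 3, 10 → Status = X54, X54, X54 ✓
SensorID=647: rows 4, 5, 12 → Status = X56, X56, X56 ✓
SensorID=644: rows 6, 11, 13 → Status = X47, X47, X47 ✓
SensorID=653: rows 8, 9, 14 → Status = X56, X56, X56 ✓
Every SensorID value is associated with a single Status value, so SensorID → Status holds.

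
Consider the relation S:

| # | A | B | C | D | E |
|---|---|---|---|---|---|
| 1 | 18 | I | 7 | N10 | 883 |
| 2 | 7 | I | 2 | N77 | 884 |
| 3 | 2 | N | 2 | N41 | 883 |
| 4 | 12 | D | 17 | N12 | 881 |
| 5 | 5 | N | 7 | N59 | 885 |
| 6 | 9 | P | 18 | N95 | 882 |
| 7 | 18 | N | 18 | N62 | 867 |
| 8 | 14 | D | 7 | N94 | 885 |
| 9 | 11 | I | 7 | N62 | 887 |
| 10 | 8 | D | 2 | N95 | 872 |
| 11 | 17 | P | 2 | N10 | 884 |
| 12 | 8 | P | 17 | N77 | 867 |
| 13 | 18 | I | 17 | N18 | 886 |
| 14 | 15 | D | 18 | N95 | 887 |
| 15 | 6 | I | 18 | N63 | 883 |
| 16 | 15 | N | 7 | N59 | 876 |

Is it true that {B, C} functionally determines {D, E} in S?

No

(B=I, C=7): rows 1, 9 → {D,E} takes values {(N10, 883), (N62, 887)} — violation
(B=I, C=2): row 2 → {D,E} = (N77, 884) ✓
(B=N, C=2): row 3 → {D,E} = (N41, 883) ✓
(B=D, C=17): row 4 → {D,E} = (N12, 881) ✓
(B=N, C=7): rows 5, 16 → {D,E} takes values {(N59, 885), (N59, 876)} — violation
(B=P, C=18): row 6 → {D,E} = (N95, 882) ✓
(B=N, C=18): row 7 → {D,E} = (N62, 867) ✓
(B=D, C=7): row 8 → {D,E} = (N94, 885) ✓
(B=D, C=2): row 10 → {D,E} = (N95, 872) ✓
(B=P, C=2): row 11 → {D,E} = (N10, 884) ✓
(B=P, C=17): row 12 → {D,E} = (N77, 867) ✓
(B=I, C=17): row 13 → {D,E} = (N18, 886) ✓
(B=D, C=18): row 14 → {D,E} = (N95, 887) ✓
(B=I, C=18): row 15 → {D,E} = (N63, 883) ✓
Two rows agree on {B, C} but differ on {D, E}, so {B, C} -> {D, E} does not hold.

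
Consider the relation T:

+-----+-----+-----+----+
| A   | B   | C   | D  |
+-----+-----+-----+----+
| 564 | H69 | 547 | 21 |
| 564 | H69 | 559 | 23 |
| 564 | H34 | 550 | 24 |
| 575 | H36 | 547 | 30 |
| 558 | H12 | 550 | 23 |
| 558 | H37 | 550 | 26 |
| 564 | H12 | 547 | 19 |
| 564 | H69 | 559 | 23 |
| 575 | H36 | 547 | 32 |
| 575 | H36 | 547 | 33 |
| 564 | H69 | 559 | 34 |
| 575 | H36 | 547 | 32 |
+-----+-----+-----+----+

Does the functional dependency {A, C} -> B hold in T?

No

(A=564, C=547): 2 rows → B takes values {H69, H12} — violation
(A=564, C=559): 3 rows → B = H69, H69, H69 ✓
(A=564, C=550): 1 row → B = H34 ✓
(A=575, C=547): 4 rows → B = H36, H36, H36, H36 ✓
(A=558, C=550): 2 rows → B takes values {H12, H37} — violation
Two rows agree on {A, C} but differ on B, so {A, C} -> B does not hold.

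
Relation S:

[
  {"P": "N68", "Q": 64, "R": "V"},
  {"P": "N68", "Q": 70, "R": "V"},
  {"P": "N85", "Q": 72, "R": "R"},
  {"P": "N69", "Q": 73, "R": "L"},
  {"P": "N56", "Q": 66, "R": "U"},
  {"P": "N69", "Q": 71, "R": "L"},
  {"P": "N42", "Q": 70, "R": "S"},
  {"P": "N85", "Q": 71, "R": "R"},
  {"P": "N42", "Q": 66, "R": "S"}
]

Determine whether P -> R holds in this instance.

Yes

P=N68: 2 rows → R = V, V ✓
P=N85: 2 rows → R = R, R ✓
P=N69: 2 rows → R = L, L ✓
P=N56: 1 row → R = U ✓
P=N42: 2 rows → R = S, S ✓
Every P value is associated with a single R value, so P -> R holds.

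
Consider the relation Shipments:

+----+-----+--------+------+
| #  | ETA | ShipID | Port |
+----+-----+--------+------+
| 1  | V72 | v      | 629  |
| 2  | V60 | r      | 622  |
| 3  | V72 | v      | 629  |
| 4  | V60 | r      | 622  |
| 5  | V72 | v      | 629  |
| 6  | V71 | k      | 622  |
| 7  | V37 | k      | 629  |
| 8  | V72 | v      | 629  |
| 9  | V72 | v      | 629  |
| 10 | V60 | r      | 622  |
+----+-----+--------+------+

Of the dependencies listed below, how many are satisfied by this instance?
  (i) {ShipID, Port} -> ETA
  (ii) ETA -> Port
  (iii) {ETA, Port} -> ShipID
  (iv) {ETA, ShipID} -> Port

(i) {ShipID, Port} -> ETA: every LHS value maps to a single RHS value — holds.
(ii) ETA -> Port: every LHS value maps to a single RHS value — holds.
(iii) {ETA, Port} -> ShipID: every LHS value maps to a single RHS value — holds.
(iv) {ETA, ShipID} -> Port: every LHS value maps to a single RHS value — holds.
4 of the 4 dependencies hold.

4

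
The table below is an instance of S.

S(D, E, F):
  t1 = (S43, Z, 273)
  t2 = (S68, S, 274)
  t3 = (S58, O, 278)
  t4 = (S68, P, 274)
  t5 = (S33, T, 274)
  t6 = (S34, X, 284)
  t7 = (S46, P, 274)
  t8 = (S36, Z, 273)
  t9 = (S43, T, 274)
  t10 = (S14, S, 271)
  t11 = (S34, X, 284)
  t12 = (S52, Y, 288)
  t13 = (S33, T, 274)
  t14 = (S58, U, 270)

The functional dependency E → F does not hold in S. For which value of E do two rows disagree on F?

S

E=Z: rows 1, 8 → F = 273, 273 ✓
E=S: rows 2, 10 → F takes values {274, 271} — violation
E=O: row 3 → F = 278 ✓
E=P: rows 4, 7 → F = 274, 274 ✓
E=T: rows 5, 9, 13 → F = 274, 274, 274 ✓
E=X: rows 6, 11 → F = 284, 284 ✓
E=Y: row 12 → F = 288 ✓
E=U: row 14 → F = 270 ✓
The only E value with inconsistent F is E=S.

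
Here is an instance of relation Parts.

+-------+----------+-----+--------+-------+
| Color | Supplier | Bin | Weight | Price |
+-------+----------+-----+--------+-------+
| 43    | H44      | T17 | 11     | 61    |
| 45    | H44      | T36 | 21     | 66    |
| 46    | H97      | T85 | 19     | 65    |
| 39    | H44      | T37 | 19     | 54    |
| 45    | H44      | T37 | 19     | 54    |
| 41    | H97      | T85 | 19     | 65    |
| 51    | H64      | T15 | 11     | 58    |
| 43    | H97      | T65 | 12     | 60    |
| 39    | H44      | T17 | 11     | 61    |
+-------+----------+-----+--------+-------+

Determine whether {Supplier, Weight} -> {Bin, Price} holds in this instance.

Yes

(Supplier=H44, Weight=11): 2 rows → {Bin,Price} = (T17, 61), (T17, 61) ✓
(Supplier=H44, Weight=21): 1 row → {Bin,Price} = (T36, 66) ✓
(Supplier=H97, Weight=19): 2 rows → {Bin,Price} = (T85, 65), (T85, 65) ✓
(Supplier=H44, Weight=19): 2 rows → {Bin,Price} = (T37, 54), (T37, 54) ✓
(Supplier=H64, Weight=11): 1 row → {Bin,Price} = (T15, 58) ✓
(Supplier=H97, Weight=12): 1 row → {Bin,Price} = (T65, 60) ✓
Every {Supplier, Weight} value is associated with a single {Bin, Price} value, so {Supplier, Weight} -> {Bin, Price} holds.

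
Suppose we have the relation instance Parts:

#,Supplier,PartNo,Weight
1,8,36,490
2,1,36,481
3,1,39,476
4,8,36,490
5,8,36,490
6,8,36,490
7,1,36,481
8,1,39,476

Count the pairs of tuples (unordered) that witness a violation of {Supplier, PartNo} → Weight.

(Supplier=8, PartNo=36): all 4 rows agree on Weight — 0 pairs.
(Supplier=1, PartNo=36): all 2 rows agree on Weight — 0 pairs.
(Supplier=1, PartNo=39): all 2 rows agree on Weight — 0 pairs.

0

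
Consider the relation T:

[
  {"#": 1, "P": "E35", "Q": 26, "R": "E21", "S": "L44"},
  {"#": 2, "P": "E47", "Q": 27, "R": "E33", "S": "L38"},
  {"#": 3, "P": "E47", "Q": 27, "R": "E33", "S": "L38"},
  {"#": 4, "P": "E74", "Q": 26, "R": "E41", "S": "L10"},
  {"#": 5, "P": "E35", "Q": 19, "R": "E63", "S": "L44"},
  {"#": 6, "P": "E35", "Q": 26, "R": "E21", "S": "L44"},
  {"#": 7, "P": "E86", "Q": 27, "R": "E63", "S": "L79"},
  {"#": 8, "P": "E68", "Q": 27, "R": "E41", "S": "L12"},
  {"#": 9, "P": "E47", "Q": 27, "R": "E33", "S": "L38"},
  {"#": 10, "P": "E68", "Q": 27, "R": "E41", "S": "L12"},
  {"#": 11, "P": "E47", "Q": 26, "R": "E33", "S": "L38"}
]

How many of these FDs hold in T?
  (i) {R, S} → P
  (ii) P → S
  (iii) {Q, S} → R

3

(i) {R, S} → P: every LHS value maps to a single RHS value — holds.
(ii) P → S: every LHS value maps to a single RHS value — holds.
(iii) {Q, S} → R: every LHS value maps to a single RHS value — holds.
3 of the 3 dependencies hold.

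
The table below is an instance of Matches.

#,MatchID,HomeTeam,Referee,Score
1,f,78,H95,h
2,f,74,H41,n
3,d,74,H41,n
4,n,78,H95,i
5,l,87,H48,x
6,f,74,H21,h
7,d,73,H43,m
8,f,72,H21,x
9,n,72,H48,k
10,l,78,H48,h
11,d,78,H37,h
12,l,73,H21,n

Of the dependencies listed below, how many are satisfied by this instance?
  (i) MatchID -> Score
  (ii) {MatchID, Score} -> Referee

(i) MatchID -> Score: MatchID=f: rows 1, 2, 6, 8 → Score takes values {h, n, x} — violation; MatchID=d: rows 3, 7, 11 → Score takes values {n, m, h} — violation; MatchID=n: rows 4, 9 → Score takes values {i, k} — violation; MatchID=l: rows 5, 10, 12 → Score takes values {x, h, n} — violation — fails.
(ii) {MatchID, Score} -> Referee: (MatchID=f, Score=h): rows 1, 6 → Referee takes values {H95, H21} — violation — fails.
None of the 2 dependencies hold.

0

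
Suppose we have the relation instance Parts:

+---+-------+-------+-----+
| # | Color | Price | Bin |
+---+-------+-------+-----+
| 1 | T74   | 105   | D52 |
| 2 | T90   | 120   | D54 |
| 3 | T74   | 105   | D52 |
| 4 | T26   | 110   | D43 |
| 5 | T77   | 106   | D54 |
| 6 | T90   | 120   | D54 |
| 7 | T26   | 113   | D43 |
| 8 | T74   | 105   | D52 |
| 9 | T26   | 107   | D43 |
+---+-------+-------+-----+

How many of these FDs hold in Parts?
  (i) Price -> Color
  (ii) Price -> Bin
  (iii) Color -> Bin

3

(i) Price -> Color: every LHS value maps to a single RHS value — holds.
(ii) Price -> Bin: every LHS value maps to a single RHS value — holds.
(iii) Color -> Bin: every LHS value maps to a single RHS value — holds.
3 of the 3 dependencies hold.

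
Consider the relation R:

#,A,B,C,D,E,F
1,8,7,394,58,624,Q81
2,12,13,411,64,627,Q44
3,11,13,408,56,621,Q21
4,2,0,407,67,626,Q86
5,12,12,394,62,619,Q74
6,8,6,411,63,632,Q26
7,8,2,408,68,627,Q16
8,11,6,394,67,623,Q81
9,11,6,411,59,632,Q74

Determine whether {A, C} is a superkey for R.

Yes

All 9 rows have distinct {A, C} values, so {A, C} → (all attributes) holds and {A, C} is a superkey.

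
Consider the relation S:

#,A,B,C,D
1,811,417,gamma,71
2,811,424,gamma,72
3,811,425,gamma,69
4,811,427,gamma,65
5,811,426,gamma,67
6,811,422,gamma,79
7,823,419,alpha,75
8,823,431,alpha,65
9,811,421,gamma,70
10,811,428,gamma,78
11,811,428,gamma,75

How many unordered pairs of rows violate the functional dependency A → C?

0

A=811: all 9 rows agree on C — 0 pairs.
A=823: all 2 rows agree on C — 0 pairs.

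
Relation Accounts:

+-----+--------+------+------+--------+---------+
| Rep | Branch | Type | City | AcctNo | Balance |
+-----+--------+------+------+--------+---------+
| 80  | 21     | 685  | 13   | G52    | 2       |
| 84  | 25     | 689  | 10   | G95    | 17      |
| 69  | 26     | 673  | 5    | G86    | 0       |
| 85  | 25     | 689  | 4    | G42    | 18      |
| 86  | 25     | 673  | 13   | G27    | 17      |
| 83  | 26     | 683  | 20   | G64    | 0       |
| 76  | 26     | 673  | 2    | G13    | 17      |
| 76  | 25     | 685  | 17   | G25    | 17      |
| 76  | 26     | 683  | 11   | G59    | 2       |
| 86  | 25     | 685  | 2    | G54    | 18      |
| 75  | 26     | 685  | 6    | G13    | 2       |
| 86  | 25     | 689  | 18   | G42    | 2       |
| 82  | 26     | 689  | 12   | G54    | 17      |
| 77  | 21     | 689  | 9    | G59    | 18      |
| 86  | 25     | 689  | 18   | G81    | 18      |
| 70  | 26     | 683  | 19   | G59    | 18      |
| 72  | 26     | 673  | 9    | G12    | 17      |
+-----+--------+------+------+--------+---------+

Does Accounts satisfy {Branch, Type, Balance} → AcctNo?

No

(Branch=21, Type=685, Balance=2): 1 row → AcctNo = G52 ✓
(Branch=25, Type=689, Balance=17): 1 row → AcctNo = G95 ✓
(Branch=26, Type=673, Balance=0): 1 row → AcctNo = G86 ✓
(Branch=25, Type=689, Balance=18): 2 rows → AcctNo takes values {G42, G81} — violation
(Branch=25, Type=673, Balance=17): 1 row → AcctNo = G27 ✓
(Branch=26, Type=683, Balance=0): 1 row → AcctNo = G64 ✓
(Branch=26, Type=673, Balance=17): 2 rows → AcctNo takes values {G13, G12} — violation
(Branch=25, Type=685, Balance=17): 1 row → AcctNo = G25 ✓
(Branch=26, Type=683, Balance=2): 1 row → AcctNo = G59 ✓
(Branch=25, Type=685, Balance=18): 1 row → AcctNo = G54 ✓
(Branch=26, Type=685, Balance=2): 1 row → AcctNo = G13 ✓
(Branch=25, Type=689, Balance=2): 1 row → AcctNo = G42 ✓
(Branch=26, Type=689, Balance=17): 1 row → AcctNo = G54 ✓
(Branch=21, Type=689, Balance=18): 1 row → AcctNo = G59 ✓
(Branch=26, Type=683, Balance=18): 1 row → AcctNo = G59 ✓
Two rows agree on {Branch, Type, Balance} but differ on AcctNo, so {Branch, Type, Balance} → AcctNo does not hold.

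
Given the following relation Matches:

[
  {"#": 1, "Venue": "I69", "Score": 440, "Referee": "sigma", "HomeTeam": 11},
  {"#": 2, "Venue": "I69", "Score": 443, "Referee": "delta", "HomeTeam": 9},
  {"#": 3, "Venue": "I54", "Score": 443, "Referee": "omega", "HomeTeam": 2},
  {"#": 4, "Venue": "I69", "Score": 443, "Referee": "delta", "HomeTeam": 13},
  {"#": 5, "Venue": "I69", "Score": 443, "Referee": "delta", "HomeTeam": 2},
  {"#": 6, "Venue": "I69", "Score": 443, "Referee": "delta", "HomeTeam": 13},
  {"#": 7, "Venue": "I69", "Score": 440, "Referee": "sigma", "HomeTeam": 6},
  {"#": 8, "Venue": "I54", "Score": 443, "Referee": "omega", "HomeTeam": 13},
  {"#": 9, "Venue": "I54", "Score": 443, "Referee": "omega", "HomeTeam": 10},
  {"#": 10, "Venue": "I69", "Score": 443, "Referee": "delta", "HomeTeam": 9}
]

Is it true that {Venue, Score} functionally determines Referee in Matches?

Yes

(Venue=I69, Score=440): rows 1, 7 → Referee = sigma, sigma ✓
(Venue=I69, Score=443): rows 2, 4, 5, 6, 10 → Referee = delta, delta, delta, delta, delta ✓
(Venue=I54, Score=443): rows 3, 8, 9 → Referee = omega, omega, omega ✓
Every {Venue, Score} value is associated with a single Referee value, so {Venue, Score} → Referee holds.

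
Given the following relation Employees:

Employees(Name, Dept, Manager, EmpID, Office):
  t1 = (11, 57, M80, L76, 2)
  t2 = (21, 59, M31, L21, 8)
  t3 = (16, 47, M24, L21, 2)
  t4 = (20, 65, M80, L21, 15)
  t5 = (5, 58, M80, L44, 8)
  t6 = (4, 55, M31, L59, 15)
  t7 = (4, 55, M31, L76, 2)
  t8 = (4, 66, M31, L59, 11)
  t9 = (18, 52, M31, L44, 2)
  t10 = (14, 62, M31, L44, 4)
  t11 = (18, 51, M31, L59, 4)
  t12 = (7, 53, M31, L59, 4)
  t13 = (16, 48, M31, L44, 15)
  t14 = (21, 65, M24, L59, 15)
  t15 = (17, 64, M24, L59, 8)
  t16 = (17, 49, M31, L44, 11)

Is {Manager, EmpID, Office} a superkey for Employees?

Rows 11 and 12 have the same {Manager, EmpID, Office} value (Manager=M31, EmpID=L59, Office=4) but are distinct tuples, so {Manager, EmpID, Office} does not determine every attribute — not a superkey.

No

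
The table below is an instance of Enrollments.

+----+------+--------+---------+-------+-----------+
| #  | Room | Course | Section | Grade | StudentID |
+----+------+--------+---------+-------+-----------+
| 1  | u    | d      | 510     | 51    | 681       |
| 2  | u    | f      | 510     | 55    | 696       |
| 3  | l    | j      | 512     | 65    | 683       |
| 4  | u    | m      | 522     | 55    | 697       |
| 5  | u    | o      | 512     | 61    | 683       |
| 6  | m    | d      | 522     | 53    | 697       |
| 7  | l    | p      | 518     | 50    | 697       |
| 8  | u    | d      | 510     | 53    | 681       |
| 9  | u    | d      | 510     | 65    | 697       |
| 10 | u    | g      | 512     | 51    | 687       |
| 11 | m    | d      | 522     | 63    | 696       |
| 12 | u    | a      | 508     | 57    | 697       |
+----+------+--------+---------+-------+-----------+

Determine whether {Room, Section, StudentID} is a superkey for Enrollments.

No

Rows 1 and 8 have the same {Room, Section, StudentID} value (Room=u, Section=510, StudentID=681) but are distinct tuples, so {Room, Section, StudentID} does not determine every attribute — not a superkey.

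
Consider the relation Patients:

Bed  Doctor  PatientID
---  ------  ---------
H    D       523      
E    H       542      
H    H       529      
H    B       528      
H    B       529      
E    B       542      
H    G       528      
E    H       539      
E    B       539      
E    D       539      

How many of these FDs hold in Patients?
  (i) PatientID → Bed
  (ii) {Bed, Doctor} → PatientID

1

(i) PatientID → Bed: every LHS value maps to a single RHS value — holds.
(ii) {Bed, Doctor} → PatientID: (Bed=E, Doctor=H): 2 rows → PatientID takes values {542, 539} — violation; (Bed=H, Doctor=B): 2 rows → PatientID takes values {528, 529} — violation; (Bed=E, Doctor=B): 2 rows → PatientID takes values {542, 539} — violation — fails.
1 of the 2 dependencies holds.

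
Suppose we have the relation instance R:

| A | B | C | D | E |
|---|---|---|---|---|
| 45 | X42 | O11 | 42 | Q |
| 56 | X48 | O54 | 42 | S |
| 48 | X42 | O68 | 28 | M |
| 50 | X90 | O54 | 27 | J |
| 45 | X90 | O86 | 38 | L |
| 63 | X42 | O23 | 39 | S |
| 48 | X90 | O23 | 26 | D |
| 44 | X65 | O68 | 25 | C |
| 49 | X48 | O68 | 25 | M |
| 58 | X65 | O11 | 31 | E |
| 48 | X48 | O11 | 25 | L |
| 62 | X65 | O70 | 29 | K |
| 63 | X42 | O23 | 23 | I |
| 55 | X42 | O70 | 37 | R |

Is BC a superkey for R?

Two distinct rows share (B=X42, C=O23), so BC does not determine every attribute — not a superkey.

No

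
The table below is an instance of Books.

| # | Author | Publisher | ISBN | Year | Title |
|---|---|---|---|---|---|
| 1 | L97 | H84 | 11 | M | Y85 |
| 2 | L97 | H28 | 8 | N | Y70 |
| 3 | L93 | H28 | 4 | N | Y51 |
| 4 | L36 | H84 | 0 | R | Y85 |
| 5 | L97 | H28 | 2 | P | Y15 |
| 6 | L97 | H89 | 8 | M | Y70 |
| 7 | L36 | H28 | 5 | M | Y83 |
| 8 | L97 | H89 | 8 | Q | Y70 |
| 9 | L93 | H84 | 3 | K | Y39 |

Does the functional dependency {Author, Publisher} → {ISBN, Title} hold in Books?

No

(Author=L97, Publisher=H84): row 1 → {ISBN,Title} = (11, Y85) ✓
(Author=L97, Publisher=H28): rows 2, 5 → {ISBN,Title} takes values {(8, Y70), (2, Y15)} — violation
(Author=L93, Publisher=H28): row 3 → {ISBN,Title} = (4, Y51) ✓
(Author=L36, Publisher=H84): row 4 → {ISBN,Title} = (0, Y85) ✓
(Author=L97, Publisher=H89): rows 6, 8 → {ISBN,Title} = (8, Y70), (8, Y70) ✓
(Author=L36, Publisher=H28): row 7 → {ISBN,Title} = (5, Y83) ✓
(Author=L93, Publisher=H84): row 9 → {ISBN,Title} = (3, Y39) ✓
Two rows agree on {Author, Publisher} but differ on {ISBN, Title}, so {Author, Publisher} → {ISBN, Title} does not hold.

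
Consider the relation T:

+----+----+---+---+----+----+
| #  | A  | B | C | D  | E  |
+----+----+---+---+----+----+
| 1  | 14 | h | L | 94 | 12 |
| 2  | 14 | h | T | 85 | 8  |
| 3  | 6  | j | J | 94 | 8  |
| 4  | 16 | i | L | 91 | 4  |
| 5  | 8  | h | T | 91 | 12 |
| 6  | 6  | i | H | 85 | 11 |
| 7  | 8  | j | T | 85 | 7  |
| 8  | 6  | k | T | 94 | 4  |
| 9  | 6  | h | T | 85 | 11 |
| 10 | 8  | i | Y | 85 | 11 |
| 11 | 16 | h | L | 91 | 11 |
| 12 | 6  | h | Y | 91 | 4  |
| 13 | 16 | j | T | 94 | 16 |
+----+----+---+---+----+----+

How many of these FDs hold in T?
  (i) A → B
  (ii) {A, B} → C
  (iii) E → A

0

(i) A → B: A=6: rows 3, 6, 8, 9, 12 → B takes values {j, i, k, h} — violation; A=16: rows 4, 11, 13 → B takes values {i, h, j} — violation; A=8: rows 5, 7, 10 → B takes values {h, j, i} — violation — fails.
(ii) {A, B} → C: (A=14, B=h): rows 1, 2 → C takes values {L, T} — violation; (A=6, B=h): rows 9, 12 → C takes values {T, Y} — violation — fails.
(iii) E → A: E=12: rows 1, 5 → A takes values {14, 8} — violation; E=8: rows 2, 3 → A takes values {14, 6} — violation; E=4: rows 4, 8, 12 → A takes values {16, 6} — violation; E=11: rows 6, 9, 10, 11 → A takes values {6, 8, 16} — violation — fails.
None of the 3 dependencies hold.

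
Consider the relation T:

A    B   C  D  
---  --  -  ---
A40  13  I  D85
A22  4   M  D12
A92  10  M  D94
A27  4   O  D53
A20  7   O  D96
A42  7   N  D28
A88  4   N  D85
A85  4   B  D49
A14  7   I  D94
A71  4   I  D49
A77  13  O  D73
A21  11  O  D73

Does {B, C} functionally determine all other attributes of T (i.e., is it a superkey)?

Yes

All 12 rows have distinct {B, C} values, so {B, C} → (all attributes) holds and {B, C} is a superkey.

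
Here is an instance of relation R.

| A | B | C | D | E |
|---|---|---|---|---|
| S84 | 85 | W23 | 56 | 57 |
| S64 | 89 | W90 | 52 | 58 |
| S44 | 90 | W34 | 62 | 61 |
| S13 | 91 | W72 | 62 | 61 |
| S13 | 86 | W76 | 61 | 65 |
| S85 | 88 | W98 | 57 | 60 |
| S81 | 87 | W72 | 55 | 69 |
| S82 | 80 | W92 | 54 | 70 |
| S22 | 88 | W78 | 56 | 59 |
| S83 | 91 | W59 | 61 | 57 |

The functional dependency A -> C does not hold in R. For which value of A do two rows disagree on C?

A=S84: 1 row → C = W23 ✓
A=S64: 1 row → C = W90 ✓
A=S44: 1 row → C = W34 ✓
A=S13: 2 rows → C takes values {W72, W76} — violation
A=S85: 1 row → C = W98 ✓
A=S81: 1 row → C = W72 ✓
A=S82: 1 row → C = W92 ✓
A=S22: 1 row → C = W78 ✓
A=S83: 1 row → C = W59 ✓
The only A value with inconsistent C is A=S13.

S13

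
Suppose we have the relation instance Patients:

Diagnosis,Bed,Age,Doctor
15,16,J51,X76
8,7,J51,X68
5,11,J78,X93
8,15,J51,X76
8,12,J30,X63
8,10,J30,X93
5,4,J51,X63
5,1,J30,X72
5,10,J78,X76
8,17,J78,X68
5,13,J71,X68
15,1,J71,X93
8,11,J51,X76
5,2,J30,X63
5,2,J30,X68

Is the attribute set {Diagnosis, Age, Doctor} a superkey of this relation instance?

No

Two distinct rows share (Diagnosis=8, Age=J51, Doctor=X76), so {Diagnosis, Age, Doctor} does not determine every attribute — not a superkey.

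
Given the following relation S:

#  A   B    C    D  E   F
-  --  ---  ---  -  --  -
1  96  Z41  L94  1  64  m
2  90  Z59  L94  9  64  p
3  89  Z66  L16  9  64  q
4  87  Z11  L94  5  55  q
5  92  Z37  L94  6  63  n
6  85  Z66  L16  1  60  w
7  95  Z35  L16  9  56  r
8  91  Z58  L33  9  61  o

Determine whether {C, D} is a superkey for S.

No

Rows 3 and 7 have the same {C, D} value (C=L16, D=9) but are distinct tuples, so {C, D} does not determine every attribute — not a superkey.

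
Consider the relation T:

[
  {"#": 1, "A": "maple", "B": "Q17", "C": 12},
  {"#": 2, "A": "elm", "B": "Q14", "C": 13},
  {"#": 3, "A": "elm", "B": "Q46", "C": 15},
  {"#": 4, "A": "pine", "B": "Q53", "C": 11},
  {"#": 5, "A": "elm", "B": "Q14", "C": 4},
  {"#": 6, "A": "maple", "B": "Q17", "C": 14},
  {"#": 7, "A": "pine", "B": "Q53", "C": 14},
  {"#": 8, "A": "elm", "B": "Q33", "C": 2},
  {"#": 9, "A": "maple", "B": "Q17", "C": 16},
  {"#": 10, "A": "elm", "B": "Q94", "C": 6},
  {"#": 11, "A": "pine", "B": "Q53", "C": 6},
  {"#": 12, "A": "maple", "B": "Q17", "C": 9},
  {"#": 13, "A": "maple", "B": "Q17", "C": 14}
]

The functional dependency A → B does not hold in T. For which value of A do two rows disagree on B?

elm

A=maple: rows 1, 6, 9, 12, 13 → B = Q17, Q17, Q17, Q17, Q17 ✓
A=elm: rows 2, 3, 5, 8, 10 → B takes values {Q14, Q46, Q33, Q94} — violation
A=pine: rows 4, 7, 11 → B = Q53, Q53, Q53 ✓
The only A value with inconsistent B is A=elm.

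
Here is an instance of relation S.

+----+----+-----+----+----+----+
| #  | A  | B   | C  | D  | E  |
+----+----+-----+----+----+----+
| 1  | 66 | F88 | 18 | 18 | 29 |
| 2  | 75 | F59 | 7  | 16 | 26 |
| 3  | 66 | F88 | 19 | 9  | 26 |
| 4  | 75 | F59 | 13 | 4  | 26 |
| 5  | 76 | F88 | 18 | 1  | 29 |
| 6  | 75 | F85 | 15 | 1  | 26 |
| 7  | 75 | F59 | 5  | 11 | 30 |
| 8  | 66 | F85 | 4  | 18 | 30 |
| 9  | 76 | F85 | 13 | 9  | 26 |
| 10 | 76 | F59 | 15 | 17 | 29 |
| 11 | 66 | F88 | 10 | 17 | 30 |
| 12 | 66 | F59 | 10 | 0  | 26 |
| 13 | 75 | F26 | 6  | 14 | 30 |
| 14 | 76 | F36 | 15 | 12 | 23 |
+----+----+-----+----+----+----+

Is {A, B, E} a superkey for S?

Rows 2 and 4 have the same {A, B, E} value (A=75, B=F59, E=26) but are distinct tuples, so {A, B, E} does not determine every attribute — not a superkey.

No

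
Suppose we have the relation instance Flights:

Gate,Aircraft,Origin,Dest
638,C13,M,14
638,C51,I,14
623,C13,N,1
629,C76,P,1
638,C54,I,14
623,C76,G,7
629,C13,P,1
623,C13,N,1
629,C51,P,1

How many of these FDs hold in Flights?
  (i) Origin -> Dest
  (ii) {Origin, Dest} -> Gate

2

(i) Origin -> Dest: every LHS value maps to a single RHS value — holds.
(ii) {Origin, Dest} -> Gate: every LHS value maps to a single RHS value — holds.
2 of the 2 dependencies hold.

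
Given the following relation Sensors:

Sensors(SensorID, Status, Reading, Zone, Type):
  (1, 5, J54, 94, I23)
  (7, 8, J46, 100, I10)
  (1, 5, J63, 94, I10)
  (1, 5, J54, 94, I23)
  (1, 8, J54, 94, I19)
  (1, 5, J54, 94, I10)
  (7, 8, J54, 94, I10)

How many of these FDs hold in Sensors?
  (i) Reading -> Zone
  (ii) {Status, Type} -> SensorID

2

(i) Reading -> Zone: every LHS value maps to a single RHS value — holds.
(ii) {Status, Type} -> SensorID: every LHS value maps to a single RHS value — holds.
2 of the 2 dependencies hold.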